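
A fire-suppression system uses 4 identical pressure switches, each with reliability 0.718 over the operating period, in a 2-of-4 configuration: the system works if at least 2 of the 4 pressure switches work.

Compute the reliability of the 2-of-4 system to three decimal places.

0.929

R = Σ_{i=2}^{4} C(4,i) p^i (1−p)^{4−i} with p = 0.718
C(4,2)·0.718^2·0.282^2 = 0.24598
C(4,3)·0.718^3·0.282^1 = 0.41752
C(4,4)·0.718^4·0.282^0 = 0.26576
Sum = 0.929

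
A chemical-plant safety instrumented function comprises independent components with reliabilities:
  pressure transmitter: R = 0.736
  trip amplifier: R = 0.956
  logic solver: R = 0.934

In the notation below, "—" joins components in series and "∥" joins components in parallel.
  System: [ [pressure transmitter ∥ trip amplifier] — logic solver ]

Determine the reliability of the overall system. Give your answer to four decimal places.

Parallel (pressure transmitter and trip amplifier): 1 − (1 − 0.736000)(1 − 0.956000) = 0.988384
Series ([0.988384] and logic solver): 0.988384 × 0.934000 = 0.9232

0.9232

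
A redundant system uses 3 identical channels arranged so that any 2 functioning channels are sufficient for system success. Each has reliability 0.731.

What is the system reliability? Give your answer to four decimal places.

0.8218

R = Σ_{i=2}^{3} C(3,i) p^i (1−p)^{3−i} with p = 0.731
C(3,2)·0.731^2·0.269^1 = 0.431229
C(3,3)·0.731^3·0.269^0 = 0.390618
Sum = 0.8218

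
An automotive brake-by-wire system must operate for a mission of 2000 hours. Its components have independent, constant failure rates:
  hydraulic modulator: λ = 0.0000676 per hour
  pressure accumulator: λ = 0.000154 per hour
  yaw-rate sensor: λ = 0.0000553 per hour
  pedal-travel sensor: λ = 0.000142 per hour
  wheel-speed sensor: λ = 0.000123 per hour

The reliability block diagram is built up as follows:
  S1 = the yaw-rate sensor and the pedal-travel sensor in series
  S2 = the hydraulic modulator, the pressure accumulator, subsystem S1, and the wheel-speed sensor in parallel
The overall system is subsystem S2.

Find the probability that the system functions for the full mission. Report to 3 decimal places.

R(hydraulic modulator) = exp(−0.0000676 × 2000) = 0.87354
R(pressure accumulator) = exp(−0.000154 × 2000) = 0.73492
R(yaw-rate sensor) = exp(−0.0000553 × 2000) = 0.89530
R(pedal-travel sensor) = exp(−0.000142 × 2000) = 0.75277
R(wheel-speed sensor) = exp(−0.000123 × 2000) = 0.78192
Series (yaw-rate sensor and pedal-travel sensor): 0.89530 × 0.75277 = 0.67395
Parallel (hydraulic modulator, pressure accumulator, [0.67395], and wheel-speed sensor): 1 − (1 − 0.87354)(1 − 0.73492)(1 − 0.67395)(1 − 0.78192) = 0.998

0.998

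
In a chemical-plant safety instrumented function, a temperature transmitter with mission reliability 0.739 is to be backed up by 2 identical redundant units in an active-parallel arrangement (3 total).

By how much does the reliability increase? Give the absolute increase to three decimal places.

0.243

R_before = 0.739
R_after = 1 − (1 − 0.739)^3 = 0.982
ΔR = 0.982 − 0.739 = 0.243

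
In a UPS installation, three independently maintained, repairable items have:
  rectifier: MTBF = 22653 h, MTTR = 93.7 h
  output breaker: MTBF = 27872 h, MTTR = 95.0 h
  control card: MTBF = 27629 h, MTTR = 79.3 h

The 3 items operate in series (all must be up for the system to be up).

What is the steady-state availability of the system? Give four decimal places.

0.9897

A(rectifier) = MTBF/(MTBF+MTTR) = 22653/(22653+93.7) = 0.995881
A(output breaker) = MTBF/(MTBF+MTTR) = 27872/(27872+95.0) = 0.996603
A(control card) = MTBF/(MTBF+MTTR) = 27629/(27629+79.3) = 0.997138
Series availability: 0.995881 × 0.996603 × 0.997138 = 0.9897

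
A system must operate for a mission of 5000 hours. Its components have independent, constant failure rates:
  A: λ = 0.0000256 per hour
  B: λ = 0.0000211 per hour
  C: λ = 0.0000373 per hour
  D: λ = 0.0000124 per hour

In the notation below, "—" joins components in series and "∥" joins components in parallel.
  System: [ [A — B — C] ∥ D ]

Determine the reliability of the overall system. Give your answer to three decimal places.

0.979

R(A) = exp(−0.0000256 × 5000) = 0.87985
R(B) = exp(−0.0000211 × 5000) = 0.89987
R(C) = exp(−0.0000373 × 5000) = 0.82986
R(D) = exp(−0.0000124 × 5000) = 0.93988
Series (A, B, and C): 0.87985 × 0.89987 × 0.82986 = 0.65704
Parallel ([0.65704] and D): 1 − (1 − 0.65704)(1 − 0.93988) = 0.979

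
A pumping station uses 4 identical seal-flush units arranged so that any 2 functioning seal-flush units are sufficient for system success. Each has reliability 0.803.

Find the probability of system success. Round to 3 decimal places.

0.974

R = Σ_{i=2}^{4} C(4,i) p^i (1−p)^{4−i} with p = 0.803
C(4,2)·0.803^2·0.197^2 = 0.15015
C(4,3)·0.803^3·0.197^1 = 0.40801
C(4,4)·0.803^4·0.197^0 = 0.41578
Sum = 0.974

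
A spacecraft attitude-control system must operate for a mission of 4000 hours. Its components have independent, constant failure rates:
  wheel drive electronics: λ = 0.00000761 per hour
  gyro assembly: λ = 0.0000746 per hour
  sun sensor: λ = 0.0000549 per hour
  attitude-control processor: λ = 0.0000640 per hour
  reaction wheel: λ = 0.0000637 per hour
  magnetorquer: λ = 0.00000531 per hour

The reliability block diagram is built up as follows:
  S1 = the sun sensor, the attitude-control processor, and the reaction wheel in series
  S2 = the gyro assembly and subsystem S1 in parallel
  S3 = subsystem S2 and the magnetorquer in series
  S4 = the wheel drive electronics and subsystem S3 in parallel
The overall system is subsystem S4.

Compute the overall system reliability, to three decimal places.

R(wheel drive electronics) = exp(−0.00000761 × 4000) = 0.97002
R(gyro assembly) = exp(−0.0000746 × 4000) = 0.74200
R(sun sensor) = exp(−0.0000549 × 4000) = 0.80284
R(attitude-control processor) = exp(−0.0000640 × 4000) = 0.77414
R(reaction wheel) = exp(−0.0000637 × 4000) = 0.77507
R(magnetorquer) = exp(−0.00000531 × 4000) = 0.97898
Series (sun sensor, attitude-control processor, and reaction wheel): 0.80284 × 0.77414 × 0.77507 = 0.48171
Parallel (gyro assembly and [0.48171]): 1 − (1 − 0.74200)(1 − 0.48171) = 0.86628
Series ([0.86628] and magnetorquer): 0.86628 × 0.97898 = 0.84807
Parallel (wheel drive electronics and [0.84807]): 1 − (1 − 0.97002)(1 − 0.84807) = 0.995

0.995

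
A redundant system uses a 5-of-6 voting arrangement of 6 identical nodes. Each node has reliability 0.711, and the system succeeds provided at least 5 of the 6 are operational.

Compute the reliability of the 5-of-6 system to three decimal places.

0.444

R = Σ_{i=5}^{6} C(6,i) p^i (1−p)^{6−i} with p = 0.711
C(6,5)·0.711^5·0.289^1 = 0.31506
C(6,6)·0.711^6·0.289^0 = 0.12919
Sum = 0.444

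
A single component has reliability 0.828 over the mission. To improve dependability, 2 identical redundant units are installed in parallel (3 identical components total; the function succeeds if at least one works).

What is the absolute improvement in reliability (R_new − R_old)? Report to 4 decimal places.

R_before = 0.828
R_after = 1 − (1 − 0.828)^3 = 0.9949
ΔR = 0.9949 − 0.828 = 0.1669

0.1669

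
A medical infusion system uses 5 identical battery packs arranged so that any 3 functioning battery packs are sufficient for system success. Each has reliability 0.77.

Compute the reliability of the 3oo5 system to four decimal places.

R = Σ_{i=3}^{5} C(5,i) p^i (1−p)^{5−i} with p = 0.77
C(5,3)·0.77^3·0.23^2 = 0.241506
C(5,4)·0.77^4·0.23^1 = 0.404260
C(5,5)·0.77^5·0.23^0 = 0.270678
Sum = 0.9164

0.9164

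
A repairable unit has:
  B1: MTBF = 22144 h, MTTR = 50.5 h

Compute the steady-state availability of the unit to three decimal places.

A(B1) = MTBF/(MTBF+MTTR) = 22144/(22144+50.5) = 0.998

0.998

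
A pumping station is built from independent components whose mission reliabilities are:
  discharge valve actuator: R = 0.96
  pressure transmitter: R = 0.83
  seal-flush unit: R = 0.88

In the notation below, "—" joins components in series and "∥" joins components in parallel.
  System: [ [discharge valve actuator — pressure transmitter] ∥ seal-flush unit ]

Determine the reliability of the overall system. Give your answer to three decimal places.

0.976

Series (discharge valve actuator and pressure transmitter): 0.96000 × 0.83000 = 0.79680
Parallel ([0.79680] and seal-flush unit): 1 − (1 − 0.79680)(1 − 0.88000) = 0.976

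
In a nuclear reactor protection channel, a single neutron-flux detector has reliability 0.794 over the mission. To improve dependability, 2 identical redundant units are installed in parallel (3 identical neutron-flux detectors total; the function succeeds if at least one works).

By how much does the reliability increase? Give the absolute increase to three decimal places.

R_before = 0.794
R_after = 1 − (1 − 0.794)^3 = 0.991
ΔR = 0.991 − 0.794 = 0.197

0.197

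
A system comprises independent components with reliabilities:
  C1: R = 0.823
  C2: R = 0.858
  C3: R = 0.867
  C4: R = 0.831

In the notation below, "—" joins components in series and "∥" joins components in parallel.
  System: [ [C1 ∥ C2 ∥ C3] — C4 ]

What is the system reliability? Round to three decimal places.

Parallel (C1, C2, and C3): 1 − (1 − 0.82300)(1 − 0.85800)(1 − 0.86700) = 0.99666
Series ([0.99666] and C4): 0.99666 × 0.83100 = 0.828

0.828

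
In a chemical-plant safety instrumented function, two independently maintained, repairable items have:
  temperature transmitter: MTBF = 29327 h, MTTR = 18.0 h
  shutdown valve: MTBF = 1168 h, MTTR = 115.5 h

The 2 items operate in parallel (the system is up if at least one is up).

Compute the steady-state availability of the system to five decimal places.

A(temperature transmitter) = MTBF/(MTBF+MTTR) = 29327/(29327+18.0) = 0.999387
A(shutdown valve) = MTBF/(MTBF+MTTR) = 1168/(1168+115.5) = 0.910012
Parallel availability: 1 − (1 − 0.999387)(1 − 0.910012) = 0.99994

0.99994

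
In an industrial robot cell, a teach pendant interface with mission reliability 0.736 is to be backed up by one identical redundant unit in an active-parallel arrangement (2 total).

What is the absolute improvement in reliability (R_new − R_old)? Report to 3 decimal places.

0.194

R_before = 0.736
R_after = 1 − (1 − 0.736)^2 = 0.930
ΔR = 0.930 − 0.736 = 0.194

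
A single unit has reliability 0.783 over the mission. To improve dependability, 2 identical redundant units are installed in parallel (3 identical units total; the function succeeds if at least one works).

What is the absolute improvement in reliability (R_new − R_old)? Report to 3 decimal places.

0.207

R_before = 0.783
R_after = 1 − (1 − 0.783)^3 = 0.990
ΔR = 0.990 − 0.783 = 0.207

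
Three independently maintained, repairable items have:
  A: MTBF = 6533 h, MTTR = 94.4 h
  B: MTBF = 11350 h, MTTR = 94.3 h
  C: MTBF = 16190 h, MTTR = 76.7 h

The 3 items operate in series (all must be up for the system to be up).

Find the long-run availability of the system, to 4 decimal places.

0.9730

A(A) = MTBF/(MTBF+MTTR) = 6533/(6533+94.4) = 0.985756
A(B) = MTBF/(MTBF+MTTR) = 11350/(11350+94.3) = 0.991760
A(C) = MTBF/(MTBF+MTTR) = 16190/(16190+76.7) = 0.995285
Series availability: 0.985756 × 0.991760 × 0.995285 = 0.9730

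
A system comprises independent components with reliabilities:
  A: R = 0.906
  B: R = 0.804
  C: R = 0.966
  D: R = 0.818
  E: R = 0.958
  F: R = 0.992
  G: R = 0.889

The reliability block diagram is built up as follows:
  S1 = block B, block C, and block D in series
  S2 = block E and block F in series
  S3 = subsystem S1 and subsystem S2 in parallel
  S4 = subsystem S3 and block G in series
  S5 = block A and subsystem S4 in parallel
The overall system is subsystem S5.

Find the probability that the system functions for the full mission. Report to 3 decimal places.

Series (B, C, and D): 0.80400 × 0.96600 × 0.81800 = 0.63531
Series (E and F): 0.95800 × 0.99200 = 0.95034
Parallel ([0.63531] and [0.95034]): 1 − (1 − 0.63531)(1 − 0.95034) = 0.98189
Series ([0.98189] and G): 0.98189 × 0.88900 = 0.87290
Parallel (A and [0.87290]): 1 − (1 − 0.90600)(1 − 0.87290) = 0.988

0.988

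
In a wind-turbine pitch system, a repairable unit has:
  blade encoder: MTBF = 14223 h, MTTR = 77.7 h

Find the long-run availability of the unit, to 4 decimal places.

0.9946

A(blade encoder) = MTBF/(MTBF+MTTR) = 14223/(14223+77.7) = 0.9946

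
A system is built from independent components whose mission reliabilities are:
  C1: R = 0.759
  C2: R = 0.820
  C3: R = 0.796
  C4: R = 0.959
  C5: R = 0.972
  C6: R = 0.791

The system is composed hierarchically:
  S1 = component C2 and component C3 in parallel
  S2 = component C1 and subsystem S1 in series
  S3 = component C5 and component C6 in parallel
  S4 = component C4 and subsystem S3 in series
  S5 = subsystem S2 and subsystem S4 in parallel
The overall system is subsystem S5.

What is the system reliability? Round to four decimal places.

0.9875

Parallel (C2 and C3): 1 − (1 − 0.820000)(1 − 0.796000) = 0.963280
Series (C1 and [0.963280]): 0.759000 × 0.963280 = 0.731130
Parallel (C5 and C6): 1 − (1 − 0.972000)(1 − 0.791000) = 0.994148
Series (C4 and [0.994148]): 0.959000 × 0.994148 = 0.953388
Parallel ([0.731130] and [0.953388]): 1 − (1 − 0.731130)(1 − 0.953388) = 0.9875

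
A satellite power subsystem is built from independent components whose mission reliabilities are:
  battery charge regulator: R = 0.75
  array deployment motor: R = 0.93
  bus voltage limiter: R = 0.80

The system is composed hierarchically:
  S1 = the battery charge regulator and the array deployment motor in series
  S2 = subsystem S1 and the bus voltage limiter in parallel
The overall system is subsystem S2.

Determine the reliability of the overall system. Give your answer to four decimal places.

Series (battery charge regulator and array deployment motor): 0.750000 × 0.930000 = 0.697500
Parallel ([0.697500] and bus voltage limiter): 1 − (1 − 0.697500)(1 − 0.800000) = 0.9395

0.9395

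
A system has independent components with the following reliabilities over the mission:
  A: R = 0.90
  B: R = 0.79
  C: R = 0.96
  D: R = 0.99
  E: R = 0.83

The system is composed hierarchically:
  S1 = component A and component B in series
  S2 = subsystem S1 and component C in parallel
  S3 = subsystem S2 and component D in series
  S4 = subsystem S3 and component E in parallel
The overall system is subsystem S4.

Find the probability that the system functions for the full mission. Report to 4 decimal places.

0.9964

Series (A and B): 0.900000 × 0.790000 = 0.711000
Parallel ([0.711000] and C): 1 − (1 − 0.711000)(1 − 0.960000) = 0.988440
Series ([0.988440] and D): 0.988440 × 0.990000 = 0.978556
Parallel ([0.978556] and E): 1 − (1 − 0.978556)(1 − 0.830000) = 0.9964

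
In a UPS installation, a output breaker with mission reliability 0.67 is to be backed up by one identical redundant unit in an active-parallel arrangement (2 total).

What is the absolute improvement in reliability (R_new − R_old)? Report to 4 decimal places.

0.2211

R_before = 0.67
R_after = 1 − (1 − 0.67)^2 = 0.8911
ΔR = 0.8911 − 0.67 = 0.2211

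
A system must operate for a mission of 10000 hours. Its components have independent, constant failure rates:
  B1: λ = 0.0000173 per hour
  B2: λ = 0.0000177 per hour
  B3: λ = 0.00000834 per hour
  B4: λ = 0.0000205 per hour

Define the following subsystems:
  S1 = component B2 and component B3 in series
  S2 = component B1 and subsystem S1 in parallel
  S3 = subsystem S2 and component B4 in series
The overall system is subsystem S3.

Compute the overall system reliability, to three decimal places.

R(B1) = exp(−0.0000173 × 10000) = 0.84114
R(B2) = exp(−0.0000177 × 10000) = 0.83778
R(B3) = exp(−0.00000834 × 10000) = 0.91998
R(B4) = exp(−0.0000205 × 10000) = 0.81465
Series (B2 and B3): 0.83778 × 0.91998 = 0.77074
Parallel (B1 and [0.77074]): 1 − (1 − 0.84114)(1 − 0.77074) = 0.96358
Series ([0.96358] and B4): 0.96358 × 0.81465 = 0.785

0.785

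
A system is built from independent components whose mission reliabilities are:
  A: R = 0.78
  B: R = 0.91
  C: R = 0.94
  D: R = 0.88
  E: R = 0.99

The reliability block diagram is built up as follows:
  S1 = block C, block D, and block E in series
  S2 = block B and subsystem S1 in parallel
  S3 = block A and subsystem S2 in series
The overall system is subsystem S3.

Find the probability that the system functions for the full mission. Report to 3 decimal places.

0.767

Series (C, D, and E): 0.94000 × 0.88000 × 0.99000 = 0.81893
Parallel (B and [0.81893]): 1 − (1 − 0.91000)(1 − 0.81893) = 0.98370
Series (A and [0.98370]): 0.78000 × 0.98370 = 0.767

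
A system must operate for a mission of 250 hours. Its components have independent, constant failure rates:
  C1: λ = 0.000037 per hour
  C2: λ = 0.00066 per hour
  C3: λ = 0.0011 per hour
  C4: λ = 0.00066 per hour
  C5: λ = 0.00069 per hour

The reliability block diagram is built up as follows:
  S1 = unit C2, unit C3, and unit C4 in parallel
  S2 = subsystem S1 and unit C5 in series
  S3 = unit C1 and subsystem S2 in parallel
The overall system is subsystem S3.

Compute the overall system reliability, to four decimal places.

R(C1) = exp(−0.000037 × 250) = 0.990793
R(C2) = exp(−0.00066 × 250) = 0.847894
R(C3) = exp(−0.0011 × 250) = 0.759572
R(C4) = exp(−0.00066 × 250) = 0.847894
R(C5) = exp(−0.00069 × 250) = 0.841558
Parallel (C2, C3, and C4): 1 − (1 − 0.847894)(1 − 0.759572)(1 − 0.847894) = 0.994437
Series ([0.994437] and C5): 0.994437 × 0.841558 = 0.836876
Parallel (C1 and [0.836876]): 1 − (1 − 0.990793)(1 − 0.836876) = 0.9985

0.9985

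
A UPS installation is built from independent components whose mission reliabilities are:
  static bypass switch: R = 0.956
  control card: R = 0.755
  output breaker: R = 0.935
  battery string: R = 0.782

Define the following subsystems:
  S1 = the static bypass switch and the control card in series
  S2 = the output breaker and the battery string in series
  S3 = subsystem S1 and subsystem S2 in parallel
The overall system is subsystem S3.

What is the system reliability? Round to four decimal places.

0.9252

Series (static bypass switch and control card): 0.956000 × 0.755000 = 0.721780
Series (output breaker and battery string): 0.935000 × 0.782000 = 0.731170
Parallel ([0.721780] and [0.731170]): 1 − (1 − 0.721780)(1 − 0.731170) = 0.9252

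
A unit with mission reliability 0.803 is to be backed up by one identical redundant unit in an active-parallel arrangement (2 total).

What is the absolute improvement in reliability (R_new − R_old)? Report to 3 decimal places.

R_before = 0.803
R_after = 1 − (1 − 0.803)^2 = 0.961
ΔR = 0.961 − 0.803 = 0.158

0.158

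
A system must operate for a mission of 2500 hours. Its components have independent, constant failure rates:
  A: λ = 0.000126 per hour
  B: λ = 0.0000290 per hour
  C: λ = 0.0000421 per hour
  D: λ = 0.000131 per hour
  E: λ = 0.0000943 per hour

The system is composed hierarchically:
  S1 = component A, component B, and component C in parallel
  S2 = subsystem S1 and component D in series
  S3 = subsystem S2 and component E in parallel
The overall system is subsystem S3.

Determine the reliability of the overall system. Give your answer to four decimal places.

R(A) = exp(−0.000126 × 2500) = 0.729789
R(B) = exp(−0.0000290 × 2500) = 0.930066
R(C) = exp(−0.0000421 × 2500) = 0.900099
R(D) = exp(−0.000131 × 2500) = 0.720723
R(E) = exp(−0.0000943 × 2500) = 0.789978
Parallel (A, B, and C): 1 − (1 − 0.729789)(1 − 0.930066)(1 − 0.900099) = 0.998112
Series ([0.998112] and D): 0.998112 × 0.720723 = 0.719362
Parallel ([0.719362] and E): 1 − (1 − 0.719362)(1 − 0.789978) = 0.9411

0.9411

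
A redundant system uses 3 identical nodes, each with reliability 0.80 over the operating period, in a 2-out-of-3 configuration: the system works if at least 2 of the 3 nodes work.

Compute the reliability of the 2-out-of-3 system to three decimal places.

R = Σ_{i=2}^{3} C(3,i) p^i (1−p)^{3−i} with p = 0.80
C(3,2)·0.80^2·0.20^1 = 0.38400
C(3,3)·0.80^3·0.20^0 = 0.51200
Sum = 0.896

0.896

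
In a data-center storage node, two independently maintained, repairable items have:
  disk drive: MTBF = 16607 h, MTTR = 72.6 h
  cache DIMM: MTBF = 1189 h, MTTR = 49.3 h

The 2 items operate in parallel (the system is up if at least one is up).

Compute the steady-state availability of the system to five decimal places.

0.99983

A(disk drive) = MTBF/(MTBF+MTTR) = 16607/(16607+72.6) = 0.995647
A(cache DIMM) = MTBF/(MTBF+MTTR) = 1189/(1189+49.3) = 0.960187
Parallel availability: 1 − (1 − 0.995647)(1 − 0.960187) = 0.99983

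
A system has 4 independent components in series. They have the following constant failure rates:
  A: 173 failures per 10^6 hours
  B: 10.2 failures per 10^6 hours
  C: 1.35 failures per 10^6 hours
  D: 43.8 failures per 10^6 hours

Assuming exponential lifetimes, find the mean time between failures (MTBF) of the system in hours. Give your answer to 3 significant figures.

4380

Series of exponential components: λ_sys = Σ λ_i
λ_sys = 0.000173 + 0.0000102 + 0.00000135 + 0.0000438 = 2.2835e-04 /h
MTBF = 1 / λ_sys = 4380 h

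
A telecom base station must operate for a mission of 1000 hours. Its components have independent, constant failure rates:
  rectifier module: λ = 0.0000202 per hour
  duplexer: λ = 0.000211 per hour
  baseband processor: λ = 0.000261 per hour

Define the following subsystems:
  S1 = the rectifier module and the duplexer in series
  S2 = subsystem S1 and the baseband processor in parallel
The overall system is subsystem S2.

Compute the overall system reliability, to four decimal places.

R(rectifier module) = exp(−0.0000202 × 1000) = 0.980003
R(duplexer) = exp(−0.000211 × 1000) = 0.809774
R(baseband processor) = exp(−0.000261 × 1000) = 0.770281
Series (rectifier module and duplexer): 0.980003 × 0.809774 = 0.793581
Parallel ([0.793581] and baseband processor): 1 − (1 − 0.793581)(1 − 0.770281) = 0.9526

0.9526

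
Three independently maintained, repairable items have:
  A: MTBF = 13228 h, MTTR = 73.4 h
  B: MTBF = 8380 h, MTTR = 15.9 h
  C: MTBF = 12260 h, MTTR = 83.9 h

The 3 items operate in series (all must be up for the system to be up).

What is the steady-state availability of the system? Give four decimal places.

0.9859

A(A) = MTBF/(MTBF+MTTR) = 13228/(13228+73.4) = 0.994482
A(B) = MTBF/(MTBF+MTTR) = 8380/(8380+15.9) = 0.998106
A(C) = MTBF/(MTBF+MTTR) = 12260/(12260+83.9) = 0.993203
Series availability: 0.994482 × 0.998106 × 0.993203 = 0.9859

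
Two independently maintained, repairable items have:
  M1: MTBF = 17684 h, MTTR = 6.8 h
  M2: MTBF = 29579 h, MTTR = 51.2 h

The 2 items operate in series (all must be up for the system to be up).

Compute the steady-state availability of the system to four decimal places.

0.9979

A(M1) = MTBF/(MTBF+MTTR) = 17684/(17684+6.8) = 0.999616
A(M2) = MTBF/(MTBF+MTTR) = 29579/(29579+51.2) = 0.998272
Series availability: 0.999616 × 0.998272 = 0.9979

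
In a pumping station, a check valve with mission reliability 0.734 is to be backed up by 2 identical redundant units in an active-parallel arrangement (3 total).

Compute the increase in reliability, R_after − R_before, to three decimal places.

0.247

R_before = 0.734
R_after = 1 − (1 − 0.734)^3 = 0.981
ΔR = 0.981 − 0.734 = 0.247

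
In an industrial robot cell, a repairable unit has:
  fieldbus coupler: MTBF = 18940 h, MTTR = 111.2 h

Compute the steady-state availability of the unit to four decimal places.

A(fieldbus coupler) = MTBF/(MTBF+MTTR) = 18940/(18940+111.2) = 0.9942

0.9942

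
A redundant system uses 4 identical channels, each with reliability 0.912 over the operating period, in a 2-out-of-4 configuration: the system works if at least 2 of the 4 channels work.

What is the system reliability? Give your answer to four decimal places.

0.9975

R = Σ_{i=2}^{4} C(4,i) p^i (1−p)^{4−i} with p = 0.912
C(4,2)·0.912^2·0.088^2 = 0.038646
C(4,3)·0.912^3·0.088^1 = 0.267010
C(4,4)·0.912^4·0.088^0 = 0.691798
Sum = 0.9975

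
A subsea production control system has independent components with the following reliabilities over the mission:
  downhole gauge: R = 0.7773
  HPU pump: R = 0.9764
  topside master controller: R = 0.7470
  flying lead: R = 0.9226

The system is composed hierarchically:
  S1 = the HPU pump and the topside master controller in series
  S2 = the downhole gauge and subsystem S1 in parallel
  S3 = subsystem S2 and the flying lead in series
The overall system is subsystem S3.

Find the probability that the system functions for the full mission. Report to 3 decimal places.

0.867

Series (HPU pump and topside master controller): 0.97640 × 0.74700 = 0.72937
Parallel (downhole gauge and [0.72937]): 1 − (1 − 0.77730)(1 − 0.72937) = 0.93973
Series ([0.93973] and flying lead): 0.93973 × 0.92260 = 0.867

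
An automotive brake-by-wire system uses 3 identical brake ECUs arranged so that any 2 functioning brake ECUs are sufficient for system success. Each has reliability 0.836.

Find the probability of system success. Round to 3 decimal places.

0.928

R = Σ_{i=2}^{3} C(3,i) p^i (1−p)^{3−i} with p = 0.836
C(3,2)·0.836^2·0.164^1 = 0.34386
C(3,3)·0.836^3·0.164^0 = 0.58428
Sum = 0.928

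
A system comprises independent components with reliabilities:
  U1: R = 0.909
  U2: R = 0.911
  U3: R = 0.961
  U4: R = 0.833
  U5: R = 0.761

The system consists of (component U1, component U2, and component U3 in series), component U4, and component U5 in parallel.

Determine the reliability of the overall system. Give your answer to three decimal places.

Series (U1, U2, and U3): 0.90900 × 0.91100 × 0.96100 = 0.79580
Parallel ([0.79580], U4, and U5): 1 − (1 − 0.79580)(1 − 0.83300)(1 − 0.76100) = 0.992

0.992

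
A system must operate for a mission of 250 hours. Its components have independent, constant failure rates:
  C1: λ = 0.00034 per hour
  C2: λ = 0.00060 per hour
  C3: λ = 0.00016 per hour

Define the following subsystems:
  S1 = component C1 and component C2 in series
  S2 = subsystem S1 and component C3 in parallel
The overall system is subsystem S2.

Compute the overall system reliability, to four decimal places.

R(C1) = exp(−0.00034 × 250) = 0.918512
R(C2) = exp(−0.00060 × 250) = 0.860708
R(C3) = exp(−0.00016 × 250) = 0.960789
Series (C1 and C2): 0.918512 × 0.860708 = 0.790571
Parallel ([0.790571] and C3): 1 − (1 − 0.790571)(1 − 0.960789) = 0.9918

0.9918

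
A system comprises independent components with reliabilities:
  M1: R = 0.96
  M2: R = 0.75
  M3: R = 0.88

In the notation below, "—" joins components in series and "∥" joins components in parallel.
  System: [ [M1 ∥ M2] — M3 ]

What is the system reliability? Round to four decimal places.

0.8712

Parallel (M1 and M2): 1 − (1 − 0.960000)(1 − 0.750000) = 0.990000
Series ([0.990000] and M3): 0.990000 × 0.880000 = 0.8712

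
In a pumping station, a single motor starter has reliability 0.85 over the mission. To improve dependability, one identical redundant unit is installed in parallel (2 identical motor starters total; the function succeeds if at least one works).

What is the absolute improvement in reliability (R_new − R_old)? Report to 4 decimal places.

R_before = 0.85
R_after = 1 − (1 − 0.85)^2 = 0.9775
ΔR = 0.9775 − 0.85 = 0.1275

0.1275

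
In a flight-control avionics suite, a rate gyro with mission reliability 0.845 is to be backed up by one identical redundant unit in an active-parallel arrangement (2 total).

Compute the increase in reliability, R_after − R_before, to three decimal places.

0.131

R_before = 0.845
R_after = 1 − (1 − 0.845)^2 = 0.976
ΔR = 0.976 − 0.845 = 0.131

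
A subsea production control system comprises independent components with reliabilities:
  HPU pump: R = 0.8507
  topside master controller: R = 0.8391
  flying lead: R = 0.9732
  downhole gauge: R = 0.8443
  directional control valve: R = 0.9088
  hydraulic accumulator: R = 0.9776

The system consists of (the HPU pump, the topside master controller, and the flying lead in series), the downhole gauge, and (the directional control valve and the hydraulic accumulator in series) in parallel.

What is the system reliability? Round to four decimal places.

0.9947

Series (HPU pump, topside master controller, and flying lead): 0.850700 × 0.839100 × 0.973200 = 0.694692
Series (directional control valve and hydraulic accumulator): 0.908800 × 0.977600 = 0.888443
Parallel ([0.694692], downhole gauge, and [0.888443]): 1 − (1 − 0.694692)(1 − 0.844300)(1 − 0.888443) = 0.9947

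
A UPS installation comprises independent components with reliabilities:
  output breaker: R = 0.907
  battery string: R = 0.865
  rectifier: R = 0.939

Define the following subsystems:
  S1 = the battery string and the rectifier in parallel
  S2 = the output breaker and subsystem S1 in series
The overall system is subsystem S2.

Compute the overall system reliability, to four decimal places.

0.8995

Parallel (battery string and rectifier): 1 − (1 − 0.865000)(1 − 0.939000) = 0.991765
Series (output breaker and [0.991765]): 0.907000 × 0.991765 = 0.8995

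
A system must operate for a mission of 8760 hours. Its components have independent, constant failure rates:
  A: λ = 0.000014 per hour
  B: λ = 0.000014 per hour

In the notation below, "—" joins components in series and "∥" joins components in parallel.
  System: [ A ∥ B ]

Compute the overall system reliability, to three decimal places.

R(A) = exp(−0.000014 × 8760) = 0.88458
R(B) = exp(−0.000014 × 8760) = 0.88458
Parallel (A and B): 1 − (1 − 0.88458)(1 − 0.88458) = 0.987

0.987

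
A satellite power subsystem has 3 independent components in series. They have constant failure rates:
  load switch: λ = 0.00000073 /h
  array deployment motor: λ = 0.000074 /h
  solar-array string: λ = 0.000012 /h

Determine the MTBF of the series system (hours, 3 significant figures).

Series of exponential components: λ_sys = Σ λ_i
λ_sys = 0.00000073 + 0.000074 + 0.000012 = 8.6730e-05 /h
MTBF = 1 / λ_sys = 11500 h

11500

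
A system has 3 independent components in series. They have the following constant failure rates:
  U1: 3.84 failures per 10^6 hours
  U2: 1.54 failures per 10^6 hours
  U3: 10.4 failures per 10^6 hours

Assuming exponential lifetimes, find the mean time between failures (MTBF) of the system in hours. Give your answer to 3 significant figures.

Series of exponential components: λ_sys = Σ λ_i
λ_sys = 0.00000384 + 0.00000154 + 0.0000104 = 1.5780e-05 /h
MTBF = 1 / λ_sys = 63400 h

63400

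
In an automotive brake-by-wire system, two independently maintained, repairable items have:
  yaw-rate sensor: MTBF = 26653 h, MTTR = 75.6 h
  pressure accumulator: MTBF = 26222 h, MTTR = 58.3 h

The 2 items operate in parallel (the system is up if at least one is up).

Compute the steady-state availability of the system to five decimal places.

0.99999

A(yaw-rate sensor) = MTBF/(MTBF+MTTR) = 26653/(26653+75.6) = 0.997172
A(pressure accumulator) = MTBF/(MTBF+MTTR) = 26222/(26222+58.3) = 0.997782
Parallel availability: 1 − (1 − 0.997172)(1 − 0.997782) = 0.99999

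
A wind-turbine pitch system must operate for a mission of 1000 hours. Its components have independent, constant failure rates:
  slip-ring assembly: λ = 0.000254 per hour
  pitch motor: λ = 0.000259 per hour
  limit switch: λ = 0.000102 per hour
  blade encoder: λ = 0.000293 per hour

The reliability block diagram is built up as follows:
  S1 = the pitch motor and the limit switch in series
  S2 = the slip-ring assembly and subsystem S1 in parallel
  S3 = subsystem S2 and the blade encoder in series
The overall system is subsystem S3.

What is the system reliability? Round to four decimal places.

R(slip-ring assembly) = exp(−0.000254 × 1000) = 0.775692
R(pitch motor) = exp(−0.000259 × 1000) = 0.771823
R(limit switch) = exp(−0.000102 × 1000) = 0.903030
R(blade encoder) = exp(−0.000293 × 1000) = 0.746022
Series (pitch motor and limit switch): 0.771823 × 0.903030 = 0.696979
Parallel (slip-ring assembly and [0.696979]): 1 − (1 − 0.775692)(1 − 0.696979) = 0.932030
Series ([0.932030] and blade encoder): 0.932030 × 0.746022 = 0.6953

0.6953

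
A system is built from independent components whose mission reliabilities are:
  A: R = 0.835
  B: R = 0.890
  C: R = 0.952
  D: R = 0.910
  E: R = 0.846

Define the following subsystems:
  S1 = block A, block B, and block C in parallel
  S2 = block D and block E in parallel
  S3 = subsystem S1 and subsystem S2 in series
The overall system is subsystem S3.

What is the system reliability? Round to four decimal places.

Parallel (A, B, and C): 1 − (1 − 0.835000)(1 − 0.890000)(1 − 0.952000) = 0.999129
Parallel (D and E): 1 − (1 − 0.910000)(1 − 0.846000) = 0.986140
Series ([0.999129] and [0.986140]): 0.999129 × 0.986140 = 0.9853

0.9853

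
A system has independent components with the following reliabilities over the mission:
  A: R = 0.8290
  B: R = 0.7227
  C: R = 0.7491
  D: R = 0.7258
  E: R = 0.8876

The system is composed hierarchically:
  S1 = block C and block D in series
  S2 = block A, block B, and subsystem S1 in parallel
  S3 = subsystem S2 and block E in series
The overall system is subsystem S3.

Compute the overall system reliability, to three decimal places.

Series (C and D): 0.74910 × 0.72580 = 0.54370
Parallel (A, B, and [0.54370]): 1 − (1 − 0.82900)(1 − 0.72270)(1 − 0.54370) = 0.97836
Series ([0.97836] and E): 0.97836 × 0.88760 = 0.868

0.868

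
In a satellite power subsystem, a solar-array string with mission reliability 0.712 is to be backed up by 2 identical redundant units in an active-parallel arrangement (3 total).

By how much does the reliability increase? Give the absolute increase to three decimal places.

R_before = 0.712
R_after = 1 − (1 − 0.712)^3 = 0.976
ΔR = 0.976 − 0.712 = 0.264

0.264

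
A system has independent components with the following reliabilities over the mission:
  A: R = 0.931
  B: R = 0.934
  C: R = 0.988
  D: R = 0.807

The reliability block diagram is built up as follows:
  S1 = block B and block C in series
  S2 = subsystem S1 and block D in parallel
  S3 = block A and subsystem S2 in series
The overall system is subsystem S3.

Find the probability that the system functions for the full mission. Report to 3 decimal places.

Series (B and C): 0.93400 × 0.98800 = 0.92279
Parallel ([0.92279] and D): 1 − (1 − 0.92279)(1 − 0.80700) = 0.98510
Series (A and [0.98510]): 0.93100 × 0.98510 = 0.917

0.917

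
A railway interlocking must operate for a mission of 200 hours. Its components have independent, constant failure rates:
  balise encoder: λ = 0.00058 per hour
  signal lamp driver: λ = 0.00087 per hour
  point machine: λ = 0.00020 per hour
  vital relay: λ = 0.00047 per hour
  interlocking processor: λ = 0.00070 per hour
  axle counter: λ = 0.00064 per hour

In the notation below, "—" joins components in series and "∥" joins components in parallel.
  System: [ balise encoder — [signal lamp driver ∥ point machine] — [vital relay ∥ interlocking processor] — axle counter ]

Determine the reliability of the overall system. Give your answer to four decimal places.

0.7695

R(balise encoder) = exp(−0.00058 × 200) = 0.890475
R(signal lamp driver) = exp(−0.00087 × 200) = 0.840297
R(point machine) = exp(−0.00020 × 200) = 0.960789
R(vital relay) = exp(−0.00047 × 200) = 0.910283
R(interlocking processor) = exp(−0.00070 × 200) = 0.869358
R(axle counter) = exp(−0.00064 × 200) = 0.879853
Parallel (signal lamp driver and point machine): 1 − (1 − 0.840297)(1 − 0.960789) = 0.993738
Parallel (vital relay and interlocking processor): 1 − (1 − 0.910283)(1 − 0.869358) = 0.988279
Series (balise encoder, [0.993738], [0.988279], and axle counter): 0.890475 × 0.993738 × 0.988279 × 0.879853 = 0.7695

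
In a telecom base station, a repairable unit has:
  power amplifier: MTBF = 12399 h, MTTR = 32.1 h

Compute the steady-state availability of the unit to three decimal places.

0.997

A(power amplifier) = MTBF/(MTBF+MTTR) = 12399/(12399+32.1) = 0.997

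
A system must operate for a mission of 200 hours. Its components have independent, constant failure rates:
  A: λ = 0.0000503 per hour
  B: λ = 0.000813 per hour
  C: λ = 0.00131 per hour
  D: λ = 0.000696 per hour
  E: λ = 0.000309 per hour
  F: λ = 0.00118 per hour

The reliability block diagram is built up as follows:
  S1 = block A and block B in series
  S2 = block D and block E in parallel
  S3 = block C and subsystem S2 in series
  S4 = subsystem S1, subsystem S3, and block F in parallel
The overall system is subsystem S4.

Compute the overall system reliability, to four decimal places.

0.9921

R(A) = exp(−0.0000503 × 200) = 0.989990
R(B) = exp(−0.000813 × 200) = 0.849931
R(C) = exp(−0.00131 × 200) = 0.769511
R(D) = exp(−0.000696 × 200) = 0.870054
R(E) = exp(−0.000309 × 200) = 0.940071
R(F) = exp(−0.00118 × 200) = 0.789781
Series (A and B): 0.989990 × 0.849931 = 0.841423
Parallel (D and E): 1 − (1 − 0.870054)(1 − 0.940071) = 0.992212
Series (C and [0.992212]): 0.769511 × 0.992212 = 0.763518
Parallel ([0.841423], [0.763518], and F): 1 − (1 − 0.841423)(1 − 0.763518)(1 − 0.789781) = 0.9921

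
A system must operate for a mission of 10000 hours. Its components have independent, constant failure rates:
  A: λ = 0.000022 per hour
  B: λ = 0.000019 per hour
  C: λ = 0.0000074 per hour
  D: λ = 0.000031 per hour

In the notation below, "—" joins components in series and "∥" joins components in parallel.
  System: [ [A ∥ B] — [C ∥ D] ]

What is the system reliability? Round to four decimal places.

R(A) = exp(−0.000022 × 10000) = 0.802519
R(B) = exp(−0.000019 × 10000) = 0.826959
R(C) = exp(−0.0000074 × 10000) = 0.928672
R(D) = exp(−0.000031 × 10000) = 0.733447
Parallel (A and B): 1 − (1 − 0.802519)(1 − 0.826959) = 0.965828
Parallel (C and D): 1 − (1 − 0.928672)(1 − 0.733447) = 0.980987
Series ([0.965828] and [0.980987]): 0.965828 × 0.980987 = 0.9475

0.9475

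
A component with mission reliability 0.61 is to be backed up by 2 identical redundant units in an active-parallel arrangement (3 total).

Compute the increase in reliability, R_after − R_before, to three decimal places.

0.331

R_before = 0.61
R_after = 1 − (1 − 0.61)^3 = 0.941
ΔR = 0.941 − 0.61 = 0.331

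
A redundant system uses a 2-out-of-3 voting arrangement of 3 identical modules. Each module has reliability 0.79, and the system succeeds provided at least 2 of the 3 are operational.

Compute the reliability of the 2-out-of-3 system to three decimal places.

0.886

R = Σ_{i=2}^{3} C(3,i) p^i (1−p)^{3−i} with p = 0.79
C(3,2)·0.79^2·0.21^1 = 0.39318
C(3,3)·0.79^3·0.21^0 = 0.49304
Sum = 0.886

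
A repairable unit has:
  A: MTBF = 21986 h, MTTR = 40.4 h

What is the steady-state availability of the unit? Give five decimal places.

A(A) = MTBF/(MTBF+MTTR) = 21986/(21986+40.4) = 0.99817

0.99817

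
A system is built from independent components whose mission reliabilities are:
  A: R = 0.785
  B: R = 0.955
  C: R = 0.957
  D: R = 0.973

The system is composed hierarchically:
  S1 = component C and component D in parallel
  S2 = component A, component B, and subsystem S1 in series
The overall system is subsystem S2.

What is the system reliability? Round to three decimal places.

Parallel (C and D): 1 − (1 − 0.95700)(1 − 0.97300) = 0.99884
Series (A, B, and [0.99884]): 0.78500 × 0.95500 × 0.99884 = 0.749

0.749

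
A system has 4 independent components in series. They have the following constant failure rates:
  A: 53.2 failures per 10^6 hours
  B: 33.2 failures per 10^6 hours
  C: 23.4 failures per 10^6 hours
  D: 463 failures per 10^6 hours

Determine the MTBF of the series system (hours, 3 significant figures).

Series of exponential components: λ_sys = Σ λ_i
λ_sys = 0.0000532 + 0.0000332 + 0.0000234 + 0.000463 = 5.7280e-04 /h
MTBF = 1 / λ_sys = 1750 h

1750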